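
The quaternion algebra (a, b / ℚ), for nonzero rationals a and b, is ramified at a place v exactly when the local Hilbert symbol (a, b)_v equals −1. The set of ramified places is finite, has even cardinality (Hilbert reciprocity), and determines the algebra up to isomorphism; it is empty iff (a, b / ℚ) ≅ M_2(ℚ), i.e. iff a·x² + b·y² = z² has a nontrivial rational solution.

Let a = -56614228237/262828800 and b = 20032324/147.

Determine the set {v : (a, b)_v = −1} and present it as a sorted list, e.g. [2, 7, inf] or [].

[13, 31]

Mod squares: a ≡ -3999, b ≡ 51987. Check v ∈ {∞, 2, 3, 5, 7, 13, 17, 19, 31, 43}.
v=13: a=13^-2·(≡7), b=13^1·(≡8) mod 13; (7|13)=-1, (8|13)=-1; (−1)^{-2·1·6}·(-1)^1·(-1)^-2 = -1.
v=17: a=17^0·(≡8), b=17^2·(≡13) mod 17; (8|17)=+1, (13|17)=+1; (−1)^{0·2·8}·(+1)^2·(+1)^0 = +1.
v=5: a=5^-2·(≡4), b=5^0·(≡2) mod 5; (4|5)=+1, (2|5)=-1; (−1)^{-2·0·2}·(+1)^0·(-1)^-2 = +1.
v=7: a=7^6·(≡3), b=7^-2·(≡6) mod 7; (3|7)=-1, (6|7)=-1; (−1)^{6·-2·3}·(-1)^-2·(-1)^6 = +1.
v=2: v_2(a)=-8, v_2(b)=2; units ≡ 1, 3 (mod 8); ε·ε+αω+βω = 0·1+-8·1+2·0 ≡ 0  ⇒  (a,b)_2 = +1.
v=31: a=31^1·(≡13), b=31^1·(≡26) mod 31; (13|31)=-1, (26|31)=-1; (−1)^{1·1·15}·(-1)^1·(-1)^1 = -1.
v=19: a=19^2·(≡12), b=19^0·(≡12) mod 19; (12|19)=-1, (12|19)=-1; (−1)^{2·0·9}·(-1)^0·(-1)^2 = +1.
v=3: a=3^-5·(≡2), b=3^-1·(≡1) mod 3; (2|3)=-1, (1|3)=+1; (−1)^{-5·-1·1}·(-1)^-1·(+1)^-5 = +1.
v=∞: -3999 < 0 and 51987 > 0  ⇒  (a,b)_∞ = +1.
v=43: a=43^1·(≡10), b=43^1·(≡29) mod 43; (10|43)=+1, (29|43)=-1; (−1)^{1·1·21}·(+1)^1·(-1)^1 = +1.
(-3999, 51987 / ℚ) ramifies at {13, 31}: a division algebra.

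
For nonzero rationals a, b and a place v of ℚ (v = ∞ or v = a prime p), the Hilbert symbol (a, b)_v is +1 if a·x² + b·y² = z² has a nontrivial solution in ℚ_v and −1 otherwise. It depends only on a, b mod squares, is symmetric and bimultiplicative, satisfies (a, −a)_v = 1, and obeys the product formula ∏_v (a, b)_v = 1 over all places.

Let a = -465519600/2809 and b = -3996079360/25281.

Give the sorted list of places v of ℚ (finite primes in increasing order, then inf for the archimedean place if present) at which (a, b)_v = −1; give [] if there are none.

(a, b) ≡ (-2639, -1885) mod (ℚ^×)²; places V = {2, 3, 5, 7, 13, 29, 53, ∞}.
(a,b)_∞: sgn(-2639)=−, sgn(-1885)=−, so -1.
(a,b)_5: α=2, u≡4; β=1, v≡3 (mod 5); (4|5)=+1, (3|5)=-1; sign (−1)^0·+1^1·-1^2 = +1.
(a,b)_29: α=1, u≡22; β=1, v≡7 (mod 29); (22|29)=+1, (7|29)=+1; sign (−1)^0·+1^1·+1^1 = +1.
(a,b)_2: α=4, β=8; u≡1, v≡3 (mod 8); ε(u)ε(v)=0·1, αω(v)=4·1, βω(u)=8·0; sum ≡ 0  ⇒  +1.
(a,b)_53: α=-2, u≡17; β=-2, v≡19 (mod 53); (17|53)=+1, (19|53)=-1; sign (−1)^0·+1^-2·-1^-2 = +1.
(a,b)_7: α=3, u≡1; β=2, v≡5 (mod 7); (1|7)=+1, (5|7)=-1; sign (−1)^0·+1^2·-1^3 = -1.
(a,b)_3: α=2, u≡1; β=-2, v≡2 (mod 3); (1|3)=+1, (2|3)=-1; sign (−1)^0·+1^-2·-1^2 = +1.
(a,b)_13: α=1, u≡2; β=3, v≡6 (mod 13); (2|13)=-1, (6|13)=-1; sign (−1)^0·-1^3·-1^1 = +1.
|Ram(-2639, -1885)| = 2, even; anisotropic at {7, ∞}.

[7, inf]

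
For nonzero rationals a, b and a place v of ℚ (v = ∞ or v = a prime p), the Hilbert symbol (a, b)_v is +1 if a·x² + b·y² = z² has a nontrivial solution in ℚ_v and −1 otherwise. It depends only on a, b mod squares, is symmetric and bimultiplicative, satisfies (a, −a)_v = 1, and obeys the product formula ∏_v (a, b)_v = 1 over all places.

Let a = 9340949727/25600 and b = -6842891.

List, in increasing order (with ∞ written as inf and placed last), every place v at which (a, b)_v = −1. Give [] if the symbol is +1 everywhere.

(a, b) ≡ (319447, -6842891) mod (ℚ^×)²; places V = {2, 3, 5, 11, 17, 19, 23, 37, 43, ∞}.
(a,b)_43: α=1, u≡28; β=1, v≡6 (mod 43); (28|43)=-1, (6|43)=+1; sign (−1)^1·-1^1·+1^1 = +1.
(a,b)_3: α=4, u≡1; β=0, v≡1 (mod 3); (1|3)=+1, (1|3)=+1; sign (−1)^0·+1^0·+1^4 = +1.
(a,b)_17: α=1, u≡14; β=1, v≡3 (mod 17); (14|17)=-1, (3|17)=-1; sign (−1)^0·-1^1·-1^1 = +1.
(a,b)_5: α=-2, u≡3; β=0, v≡4 (mod 5); (3|5)=-1, (4|5)=+1; sign (−1)^0·-1^0·+1^-2 = +1.
(a,b)_37: α=0, u≡21; β=1, v≡20 (mod 37); (21|37)=+1, (20|37)=-1; sign (−1)^0·+1^1·-1^0 = +1.
(a,b)_19: α=3, u≡4; β=0, v≡16 (mod 19); (4|19)=+1, (16|19)=+1; sign (−1)^0·+1^0·+1^3 = +1.
(a,b)_∞: sgn(319447)=+, sgn(-6842891)=−, so +1.
(a,b)_11: α=0, u≡7; β=1, v≡2 (mod 11); (7|11)=-1, (2|11)=-1; sign (−1)^0·-1^1·-1^0 = -1.
(a,b)_23: α=1, u≡22; β=1, v≡11 (mod 23); (22|23)=-1, (11|23)=-1; sign (−1)^1·-1^1·-1^1 = -1.
(a,b)_2: α=-10, β=0; u≡7, v≡5 (mod 8); ε(u)ε(v)=1·0, αω(v)=-10·1, βω(u)=0·0; sum ≡ 0  ⇒  +1.
(319447, -6842891 / ℚ) ramifies at {11, 23}: a division algebra.

[11, 23]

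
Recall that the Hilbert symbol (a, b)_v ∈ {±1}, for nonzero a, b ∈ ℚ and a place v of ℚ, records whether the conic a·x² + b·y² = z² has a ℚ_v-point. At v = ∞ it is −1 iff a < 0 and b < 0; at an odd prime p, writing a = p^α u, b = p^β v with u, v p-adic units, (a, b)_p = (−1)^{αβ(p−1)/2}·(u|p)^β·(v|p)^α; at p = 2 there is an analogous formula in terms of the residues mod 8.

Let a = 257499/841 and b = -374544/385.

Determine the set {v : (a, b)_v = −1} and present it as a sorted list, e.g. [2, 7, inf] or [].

[2, 11]

(a, b) ≡ (11, -385) mod (ℚ^×)²; places V = {2, 3, 5, 7, 11, 17, 29, ∞}.
(a,b)_2: α=0, β=4; u≡3, v≡7 (mod 8); ε(u)ε(v)=1·1, αω(v)=0·0, βω(u)=4·1; sum ≡ 1  ⇒  -1.
(a,b)_∞: sgn(11)=+, sgn(-385)=−, so +1.
(a,b)_29: α=-2, u≡8; β=0, v≡17 (mod 29); (8|29)=-1, (17|29)=-1; sign (−1)^0·-1^0·-1^-2 = +1.
(a,b)_5: α=0, u≡4; β=-1, v≡3 (mod 5); (4|5)=+1, (3|5)=-1; sign (−1)^0·+1^-1·-1^0 = +1.
(a,b)_17: α=2, u≡3; β=2, v≡12 (mod 17); (3|17)=-1, (12|17)=-1; sign (−1)^0·-1^2·-1^2 = +1.
(a,b)_3: α=4, u≡2; β=4, v≡2 (mod 3); (2|3)=-1, (2|3)=-1; sign (−1)^0·-1^4·-1^4 = +1.
(a,b)_7: α=0, u≡4; β=-1, v≡2 (mod 7); (4|7)=+1, (2|7)=+1; sign (−1)^0·+1^-1·+1^0 = +1.
(a,b)_11: α=1, u≡9; β=-1, v≡3 (mod 11); (9|11)=+1, (3|11)=+1; sign (−1)^1·+1^-1·+1^1 = -1.
Ram(11, -385) = {2, 11}; no ℚ_2-point on the conic.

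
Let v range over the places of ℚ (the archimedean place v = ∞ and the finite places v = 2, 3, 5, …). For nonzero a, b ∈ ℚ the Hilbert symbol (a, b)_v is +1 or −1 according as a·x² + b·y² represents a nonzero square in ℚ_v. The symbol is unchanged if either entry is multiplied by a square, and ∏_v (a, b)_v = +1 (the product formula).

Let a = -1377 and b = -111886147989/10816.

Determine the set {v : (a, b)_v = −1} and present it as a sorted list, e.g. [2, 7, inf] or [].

(a, b) ≡ (-17, -4389) mod (ℚ^×)²; places V = {2, 3, 7, 11, 13, 17, 19, ∞}.
(a,b)_2: α=0, β=-6; u≡7, v≡3 (mod 8); ε(u)ε(v)=1·1, αω(v)=0·1, βω(u)=-6·0; sum ≡ 1  ⇒  -1.
(a,b)_19: α=0, u≡10; β=1, v≡4 (mod 19); (10|19)=-1, (4|19)=+1; sign (−1)^0·-1^1·+1^0 = -1.
(a,b)_∞: sgn(-17)=−, sgn(-4389)=−, so -1.
(a,b)_17: α=1, u≡4; β=2, v≡3 (mod 17); (4|17)=+1, (3|17)=-1; sign (−1)^0·+1^2·-1^1 = -1.
(a,b)_3: α=4, u≡1; β=7, v≡1 (mod 3); (1|3)=+1, (1|3)=+1; sign (−1)^0·+1^7·+1^4 = +1.
(a,b)_13: α=0, u≡1; β=-2, v≡5 (mod 13); (1|13)=+1, (5|13)=-1; sign (−1)^0·+1^-2·-1^0 = +1.
(a,b)_7: α=0, u≡2; β=1, v≡5 (mod 7); (2|7)=+1, (5|7)=-1; sign (−1)^0·+1^1·-1^0 = +1.
(a,b)_11: α=0, u≡9; β=3, v≡2 (mod 11); (9|11)=+1, (2|11)=-1; sign (−1)^0·+1^3·-1^0 = +1.
Ram(-17, -4389) = {2, 17, 19, ∞}; no ℚ_2-point on the conic.

[2, 17, 19, inf]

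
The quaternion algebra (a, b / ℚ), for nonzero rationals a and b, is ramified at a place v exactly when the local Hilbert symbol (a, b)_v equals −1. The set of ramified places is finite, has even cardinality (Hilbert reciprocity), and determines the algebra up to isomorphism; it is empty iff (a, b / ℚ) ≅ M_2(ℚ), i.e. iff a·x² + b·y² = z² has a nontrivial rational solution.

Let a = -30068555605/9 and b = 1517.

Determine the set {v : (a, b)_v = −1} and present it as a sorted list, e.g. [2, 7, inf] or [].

Mod squares: a ≡ -104043445, b ≡ 1517. Check v ∈ {∞, 2, 3, 5, 11, 17, 29, 37, 41, 43}.
v=17: a=17^2·(≡12), b=17^0·(≡4) mod 17; (12|17)=-1, (4|17)=+1; (−1)^{2·0·8}·(-1)^0·(+1)^2 = +1.
v=5: a=5^1·(≡1), b=5^0·(≡2) mod 5; (1|5)=+1, (2|5)=-1; (−1)^{1·0·2}·(+1)^0·(-1)^1 = -1.
v=2: v_2(a)=0, v_2(b)=0; units ≡ 3, 5 (mod 8); ε·ε+αω+βω = 1·0+0·1+0·1 ≡ 0  ⇒  (a,b)_2 = +1.
v=43: a=43^1·(≡21), b=43^0·(≡12) mod 43; (21|43)=+1, (12|43)=-1; (−1)^{1·0·21}·(+1)^0·(-1)^1 = -1.
v=∞: -104043445 < 0 and 1517 > 0  ⇒  (a,b)_∞ = +1.
v=41: a=41^1·(≡2), b=41^1·(≡37) mod 41; (2|41)=+1, (37|41)=+1; (−1)^{1·1·20}·(+1)^1·(+1)^1 = +1.
v=29: a=29^1·(≡16), b=29^0·(≡9) mod 29; (16|29)=+1, (9|29)=+1; (−1)^{1·0·14}·(+1)^0·(+1)^1 = +1.
v=3: a=3^-2·(≡2), b=3^0·(≡2) mod 3; (2|3)=-1, (2|3)=-1; (−1)^{-2·0·1}·(-1)^0·(-1)^-2 = +1.
v=11: a=11^1·(≡3), b=11^0·(≡10) mod 11; (3|11)=+1, (10|11)=-1; (−1)^{1·0·5}·(+1)^0·(-1)^1 = -1.
v=37: a=37^1·(≡13), b=37^1·(≡4) mod 37; (13|37)=-1, (4|37)=+1; (−1)^{1·1·18}·(-1)^1·(+1)^1 = -1.
Ram(-104043445, 1517) = {5, 11, 37, 43}; no ℚ_5-point on the conic.

[5, 11, 37, 43]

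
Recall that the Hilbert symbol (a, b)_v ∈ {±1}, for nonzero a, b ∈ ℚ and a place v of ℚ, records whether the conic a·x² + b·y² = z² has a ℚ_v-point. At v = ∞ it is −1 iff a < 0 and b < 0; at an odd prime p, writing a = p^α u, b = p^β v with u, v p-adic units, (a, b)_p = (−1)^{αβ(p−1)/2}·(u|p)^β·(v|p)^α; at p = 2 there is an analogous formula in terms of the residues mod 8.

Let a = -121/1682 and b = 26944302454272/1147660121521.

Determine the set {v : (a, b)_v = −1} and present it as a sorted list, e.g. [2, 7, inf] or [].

Mod squares: a ≡ -2, b ≡ 1302. Check v ∈ {∞, 2, 3, 7, 11, 17, 29, 31, 37, 41, 53}.
v=37: a=37^0·(≡19), b=37^2·(≡9) mod 37; (19|37)=-1, (9|37)=+1; (−1)^{0·2·18}·(-1)^2·(+1)^0 = +1.
v=2: v_2(a)=-1, v_2(b)=9; units ≡ 7, 3 (mod 8); ε·ε+αω+βω = 1·1+-1·1+9·0 ≡ 0  ⇒  (a,b)_2 = +1.
v=17: a=17^0·(≡2), b=17^-2·(≡10) mod 17; (2|17)=+1, (10|17)=-1; (−1)^{0·-2·8}·(+1)^-2·(-1)^0 = +1.
v=41: a=41^0·(≡2), b=41^-2·(≡23) mod 41; (2|41)=+1, (23|41)=+1; (−1)^{0·-2·20}·(+1)^-2·(+1)^0 = +1.
v=7: a=7^0·(≡6), b=7^1·(≡1) mod 7; (6|7)=-1, (1|7)=+1; (−1)^{0·1·3}·(-1)^1·(+1)^0 = -1.
v=11: a=11^2·(≡1), b=11^0·(≡5) mod 11; (1|11)=+1, (5|11)=+1; (−1)^{2·0·5}·(+1)^0·(+1)^2 = +1.
v=31: a=31^0·(≡12), b=31^1·(≡3) mod 31; (12|31)=-1, (3|31)=-1; (−1)^{0·1·15}·(-1)^1·(-1)^0 = -1.
v=29: a=29^-2·(≡12), b=29^-2·(≡18) mod 29; (12|29)=-1, (18|29)=-1; (−1)^{-2·-2·14}·(-1)^-2·(-1)^-2 = +1.
v=3: a=3^0·(≡1), b=3^11·(≡2) mod 3; (1|3)=+1, (2|3)=-1; (−1)^{0·11·1}·(+1)^11·(-1)^0 = +1.
v=53: a=53^0·(≡20), b=53^-2·(≡20) mod 53; (20|53)=-1, (20|53)=-1; (−1)^{0·-2·26}·(-1)^-2·(-1)^0 = +1.
v=∞: -2 < 0 and 1302 > 0  ⇒  (a,b)_∞ = +1.
(-2, 1302 / ℚ) ramifies at {7, 31}: a division algebra.

[7, 31]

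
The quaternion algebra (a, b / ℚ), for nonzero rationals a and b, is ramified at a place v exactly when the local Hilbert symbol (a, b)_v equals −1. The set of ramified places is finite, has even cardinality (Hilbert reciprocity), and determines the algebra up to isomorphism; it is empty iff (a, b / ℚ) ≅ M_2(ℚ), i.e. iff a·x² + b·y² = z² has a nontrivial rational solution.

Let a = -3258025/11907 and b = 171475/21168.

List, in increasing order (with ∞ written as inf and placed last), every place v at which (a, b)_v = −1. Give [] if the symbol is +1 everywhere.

[]

Mod squares: a ≡ -3, b ≡ 57. Check v ∈ {∞, 2, 3, 5, 7, 19}.
v=∞: -3 < 0 and 57 > 0  ⇒  (a,b)_∞ = +1.
v=19: a=19^4·(≡1), b=19^3·(≡3) mod 19; (1|19)=+1, (3|19)=-1; (−1)^{4·3·9}·(+1)^3·(-1)^4 = +1.
v=2: v_2(a)=0, v_2(b)=-4; units ≡ 5, 1 (mod 8); ε·ε+αω+βω = 0·0+0·0+-4·1 ≡ 0  ⇒  (a,b)_2 = +1.
v=5: a=5^2·(≡2), b=5^2·(≡3) mod 5; (2|5)=-1, (3|5)=-1; (−1)^{2·2·2}·(-1)^2·(-1)^2 = +1.
v=7: a=7^-2·(≡4), b=7^-2·(≡2) mod 7; (4|7)=+1, (2|7)=+1; (−1)^{-2·-2·3}·(+1)^-2·(+1)^-2 = +1.
v=3: a=3^-5·(≡2), b=3^-3·(≡1) mod 3; (2|3)=-1, (1|3)=+1; (−1)^{-5·-3·1}·(-1)^-3·(+1)^-5 = +1.
Every local symbol is +1, so the conic -3·x² + 57·y² = z² has ℚ_v-points for all v and hence a ℚ-point; (a, b / ℚ) ≅ M_2(ℚ).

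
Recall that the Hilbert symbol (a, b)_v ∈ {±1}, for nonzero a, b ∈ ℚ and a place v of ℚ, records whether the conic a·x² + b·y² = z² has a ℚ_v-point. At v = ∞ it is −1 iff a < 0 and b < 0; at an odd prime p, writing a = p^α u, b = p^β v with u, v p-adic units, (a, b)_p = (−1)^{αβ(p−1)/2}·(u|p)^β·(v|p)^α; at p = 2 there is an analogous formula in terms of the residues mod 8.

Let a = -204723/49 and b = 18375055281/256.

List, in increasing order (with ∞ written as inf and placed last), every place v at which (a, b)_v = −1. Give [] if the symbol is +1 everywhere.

(a, b) ≡ (-43, 139449) mod (ℚ^×)²; places V = {2, 3, 7, 11, 23, 43, 47, ∞}.
(a,b)_11: α=0, u≡4; β=4, v≡6 (mod 11); (4|11)=+1, (6|11)=-1; sign (−1)^0·+1^4·-1^0 = +1.
(a,b)_7: α=-2, u≡6; β=0, v≡4 (mod 7); (6|7)=-1, (4|7)=+1; sign (−1)^0·-1^0·+1^-2 = +1.
(a,b)_23: α=2, u≡9; β=1, v≡17 (mod 23); (9|23)=+1, (17|23)=-1; sign (−1)^0·+1^1·-1^2 = +1.
(a,b)_∞: sgn(-43)=−, sgn(139449)=+, so +1.
(a,b)_3: α=2, u≡2; β=3, v≡1 (mod 3); (2|3)=-1, (1|3)=+1; sign (−1)^0·-1^3·+1^2 = -1.
(a,b)_47: α=0, u≡28; β=1, v≡8 (mod 47); (28|47)=+1, (8|47)=+1; sign (−1)^0·+1^1·+1^0 = +1.
(a,b)_2: α=0, β=-8; u≡5, v≡1 (mod 8); ε(u)ε(v)=0·0, αω(v)=0·0, βω(u)=-8·1; sum ≡ 0  ⇒  +1.
(a,b)_43: α=1, u≡2; β=1, v≡19 (mod 43); (2|43)=-1, (19|43)=-1; sign (−1)^1·-1^1·-1^1 = -1.
Ram(-43, 139449) = {3, 43}; no ℚ_3-point on the conic.

[3, 43]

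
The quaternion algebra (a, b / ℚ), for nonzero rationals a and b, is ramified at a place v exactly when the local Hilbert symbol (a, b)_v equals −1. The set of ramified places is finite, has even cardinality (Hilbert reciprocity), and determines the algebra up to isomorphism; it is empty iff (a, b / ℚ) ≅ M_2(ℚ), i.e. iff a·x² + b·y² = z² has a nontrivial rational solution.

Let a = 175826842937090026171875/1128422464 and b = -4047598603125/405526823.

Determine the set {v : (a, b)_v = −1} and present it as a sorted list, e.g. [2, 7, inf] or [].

(a, b) ≡ (483, -310155) mod (ℚ^×)²; places V = {2, 3, 5, 7, 11, 13, 17, 19, 23, 29, 31, ∞}.
(a,b)_3: α=5, u≡2; β=5, v≡1 (mod 3); (2|3)=-1, (1|3)=+1; sign (−1)^1·-1^5·+1^5 = +1.
(a,b)_23: α=1, u≡20; β=-1, v≡3 (mod 23); (20|23)=-1, (3|23)=+1; sign (−1)^1·-1^-1·+1^1 = +1.
(a,b)_29: α=2, u≡8; β=1, v≡20 (mod 29); (8|29)=-1, (20|29)=+1; sign (−1)^0·-1^1·+1^2 = -1.
(a,b)_2: α=-6, β=0; u≡3, v≡5 (mod 8); ε(u)ε(v)=1·0, αω(v)=-6·1, βω(u)=0·1; sum ≡ 0  ⇒  +1.
(a,b)_13: α=-2, u≡11; β=-2, v≡1 (mod 13); (11|13)=-1, (1|13)=+1; sign (−1)^0·-1^-2·+1^-2 = +1.
(a,b)_11: α=2, u≡10; β=2, v≡9 (mod 11); (10|11)=-1, (9|11)=+1; sign (−1)^0·-1^2·+1^2 = +1.
(a,b)_7: α=7, u≡6; β=2, v≡4 (mod 7); (6|7)=-1, (4|7)=+1; sign (−1)^0·-1^2·+1^7 = +1.
(a,b)_31: α=2, u≡2; β=1, v≡25 (mod 31); (2|31)=+1, (25|31)=+1; sign (−1)^0·+1^1·+1^2 = +1.
(a,b)_17: α=-2, u≡7; β=-2, v≡12 (mod 17); (7|17)=-1, (12|17)=-1; sign (−1)^0·-1^-2·-1^-2 = +1.
(a,b)_5: α=8, u≡3; β=5, v≡4 (mod 5); (3|5)=-1, (4|5)=+1; sign (−1)^0·-1^5·+1^8 = -1.
(a,b)_∞: sgn(483)=+, sgn(-310155)=−, so +1.
(a,b)_19: α=-2, u≡2; β=-2, v≡17 (mod 19); (2|19)=-1, (17|19)=+1; sign (−1)^0·-1^-2·+1^-2 = +1.
|Ram(483, -310155)| = 2, even; anisotropic at {5, 29}.

[5, 29]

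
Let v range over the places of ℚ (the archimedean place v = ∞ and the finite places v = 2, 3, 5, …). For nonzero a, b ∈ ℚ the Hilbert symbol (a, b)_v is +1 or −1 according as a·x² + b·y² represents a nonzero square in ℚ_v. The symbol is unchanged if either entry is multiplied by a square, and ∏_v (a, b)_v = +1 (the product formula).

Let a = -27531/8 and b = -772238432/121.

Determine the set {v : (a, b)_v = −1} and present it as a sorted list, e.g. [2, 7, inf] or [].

(a, b) ≡ (-6118, -38) mod (ℚ^×)²; places V = {2, 3, 7, 11, 19, 23, ∞}.
(a,b)_∞: sgn(-6118)=−, sgn(-38)=−, so -1.
(a,b)_7: α=1, u≡1; β=4, v≡2 (mod 7); (1|7)=+1, (2|7)=+1; sign (−1)^0·+1^4·+1^1 = +1.
(a,b)_11: α=0, u≡3; β=-2, v≡2 (mod 11); (3|11)=+1, (2|11)=-1; sign (−1)^0·+1^-2·-1^0 = +1.
(a,b)_23: α=1, u≡20; β=2, v≡8 (mod 23); (20|23)=-1, (8|23)=+1; sign (−1)^0·-1^2·+1^1 = +1.
(a,b)_3: α=2, u≡2; β=0, v≡1 (mod 3); (2|3)=-1, (1|3)=+1; sign (−1)^0·-1^0·+1^2 = +1.
(a,b)_19: α=1, u≡16; β=1, v≡1 (mod 19); (16|19)=+1, (1|19)=+1; sign (−1)^1·+1^1·+1^1 = -1.
(a,b)_2: α=-3, β=5; u≡5, v≡5 (mod 8); ε(u)ε(v)=0·0, αω(v)=-3·1, βω(u)=5·1; sum ≡ 0  ⇒  +1.
|Ram(-6118, -38)| = 2, even; anisotropic at {19, ∞}.

[19, inf]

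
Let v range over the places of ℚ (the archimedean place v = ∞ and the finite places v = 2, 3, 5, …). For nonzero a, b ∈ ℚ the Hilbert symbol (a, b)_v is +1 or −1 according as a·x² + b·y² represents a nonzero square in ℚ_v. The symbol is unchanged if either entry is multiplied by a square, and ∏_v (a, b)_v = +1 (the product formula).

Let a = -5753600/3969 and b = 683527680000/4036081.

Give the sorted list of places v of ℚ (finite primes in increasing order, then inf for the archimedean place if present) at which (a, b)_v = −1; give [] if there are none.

(a, b) ≡ (-899, 29667) mod (ℚ^×)²; places V = {2, 3, 5, 7, 11, 29, 31, 41, ∞}.
(a,b)_29: α=1, u≡10; β=1, v≡10 (mod 29); (10|29)=-1, (10|29)=-1; sign (−1)^0·-1^1·-1^1 = +1.
(a,b)_11: α=0, u≡3; β=1, v≡2 (mod 11); (3|11)=+1, (2|11)=-1; sign (−1)^0·+1^1·-1^0 = +1.
(a,b)_7: α=-2, u≡2; β=-4, v≡4 (mod 7); (2|7)=+1, (4|7)=+1; sign (−1)^0·+1^-4·+1^-2 = +1.
(a,b)_∞: sgn(-899)=−, sgn(29667)=+, so +1.
(a,b)_31: α=1, u≡28; β=1, v≡11 (mod 31); (28|31)=+1, (11|31)=-1; sign (−1)^1·+1^1·-1^1 = +1.
(a,b)_41: α=0, u≡19; β=-2, v≡29 (mod 41); (19|41)=-1, (29|41)=-1; sign (−1)^0·-1^-2·-1^0 = +1.
(a,b)_5: α=2, u≡4; β=4, v≡3 (mod 5); (4|5)=+1, (3|5)=-1; sign (−1)^0·+1^4·-1^2 = +1.
(a,b)_2: α=8, β=12; u≡5, v≡3 (mod 8); ε(u)ε(v)=0·1, αω(v)=8·1, βω(u)=12·1; sum ≡ 0  ⇒  +1.
(a,b)_3: α=-4, u≡1; β=3, v≡1 (mod 3); (1|3)=+1, (1|3)=+1; sign (−1)^0·+1^3·+1^-4 = +1.
Every local symbol is +1, so the conic -899·x² + 29667·y² = z² has ℚ_v-points for all v and hence a ℚ-point; (a, b / ℚ) ≅ M_2(ℚ).

[]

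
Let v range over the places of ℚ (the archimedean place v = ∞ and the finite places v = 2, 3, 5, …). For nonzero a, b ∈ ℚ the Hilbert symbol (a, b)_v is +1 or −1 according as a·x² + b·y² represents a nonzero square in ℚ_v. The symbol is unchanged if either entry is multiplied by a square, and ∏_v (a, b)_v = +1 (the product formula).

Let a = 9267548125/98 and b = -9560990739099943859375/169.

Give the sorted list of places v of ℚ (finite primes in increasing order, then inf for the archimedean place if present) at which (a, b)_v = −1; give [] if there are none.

Mod squares: a ≡ 29656154, b ≡ -23. Check v ∈ {∞, 2, 5, 7, 11, 13, 23, 29, 43, 47}.
v=5: a=5^4·(≡4), b=5^6·(≡2) mod 5; (4|5)=+1, (2|5)=-1; (−1)^{4·6·2}·(+1)^6·(-1)^4 = +1.
v=∞: 29656154 > 0 and -23 < 0  ⇒  (a,b)_∞ = +1.
v=29: a=29^1·(≡23), b=29^2·(≡9) mod 29; (23|29)=+1, (9|29)=+1; (−1)^{1·2·14}·(+1)^2·(+1)^1 = +1.
v=13: a=13^0·(≡8), b=13^-2·(≡3) mod 13; (8|13)=-1, (3|13)=+1; (−1)^{0·-2·6}·(-1)^-2·(+1)^0 = +1.
v=43: a=43^1·(≡35), b=43^2·(≡27) mod 43; (35|43)=+1, (27|43)=-1; (−1)^{1·2·21}·(+1)^2·(-1)^1 = -1.
v=2: v_2(a)=-1, v_2(b)=0; units ≡ 5, 1 (mod 8); ε·ε+αω+βω = 0·0+-1·0+0·1 ≡ 0  ⇒  (a,b)_2 = +1.
v=7: a=7^-2·(≡5), b=7^0·(≡5) mod 7; (5|7)=-1, (5|7)=-1; (−1)^{-2·0·3}·(-1)^0·(-1)^-2 = +1.
v=47: a=47^1·(≡24), b=47^2·(≡8) mod 47; (24|47)=+1, (8|47)=+1; (−1)^{1·2·23}·(+1)^2·(+1)^1 = +1.
v=11: a=11^1·(≡2), b=11^4·(≡7) mod 11; (2|11)=-1, (7|11)=-1; (−1)^{1·4·5}·(-1)^4·(-1)^1 = -1.
v=23: a=23^1·(≡6), b=23^3·(≡20) mod 23; (6|23)=+1, (20|23)=-1; (−1)^{1·3·11}·(+1)^3·(-1)^1 = +1.
|Ram(29656154, -23)| = 2, even; anisotropic at {11, 43}.

[11, 43]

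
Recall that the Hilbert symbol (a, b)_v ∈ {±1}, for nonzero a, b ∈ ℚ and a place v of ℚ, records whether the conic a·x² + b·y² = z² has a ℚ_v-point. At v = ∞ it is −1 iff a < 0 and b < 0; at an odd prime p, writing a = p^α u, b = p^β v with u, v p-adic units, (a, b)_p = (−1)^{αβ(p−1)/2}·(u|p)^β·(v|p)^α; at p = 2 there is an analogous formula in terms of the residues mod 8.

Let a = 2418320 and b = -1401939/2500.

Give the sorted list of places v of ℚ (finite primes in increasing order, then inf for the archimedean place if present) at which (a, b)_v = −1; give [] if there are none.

(a, b) ≡ (151145, -11) mod (ℚ^×)²; places V = {2, 3, 5, 7, 11, 17, 19, 37, 43, ∞}.
(a,b)_∞: sgn(151145)=+, sgn(-11)=−, so +1.
(a,b)_7: α=0, u≡2; β=2, v≡5 (mod 7); (2|7)=+1, (5|7)=-1; sign (−1)^0·+1^2·-1^0 = +1.
(a,b)_3: α=0, u≡2; β=2, v≡1 (mod 3); (2|3)=-1, (1|3)=+1; sign (−1)^0·-1^2·+1^0 = +1.
(a,b)_43: α=1, u≡39; β=0, v≡27 (mod 43); (39|43)=-1, (27|43)=-1; sign (−1)^0·-1^0·-1^1 = -1.
(a,b)_37: α=1, u≡18; β=0, v≡26 (mod 37); (18|37)=-1, (26|37)=+1; sign (−1)^0·-1^0·+1^1 = +1.
(a,b)_11: α=0, u≡3; β=1, v≡10 (mod 11); (3|11)=+1, (10|11)=-1; sign (−1)^0·+1^1·-1^0 = +1.
(a,b)_19: α=1, u≡18; β=0, v≡3 (mod 19); (18|19)=-1, (3|19)=-1; sign (−1)^0·-1^0·-1^1 = -1.
(a,b)_17: α=0, u≡2; β=2, v≡11 (mod 17); (2|17)=+1, (11|17)=-1; sign (−1)^0·+1^2·-1^0 = +1.
(a,b)_5: α=1, u≡4; β=-4, v≡4 (mod 5); (4|5)=+1, (4|5)=+1; sign (−1)^0·+1^-4·+1^1 = +1.
(a,b)_2: α=4, β=-2; u≡1, v≡5 (mod 8); ε(u)ε(v)=0·0, αω(v)=4·1, βω(u)=-2·0; sum ≡ 0  ⇒  +1.
Ram(151145, -11) = {19, 43}; no ℚ_19-point on the conic.

[19, 43]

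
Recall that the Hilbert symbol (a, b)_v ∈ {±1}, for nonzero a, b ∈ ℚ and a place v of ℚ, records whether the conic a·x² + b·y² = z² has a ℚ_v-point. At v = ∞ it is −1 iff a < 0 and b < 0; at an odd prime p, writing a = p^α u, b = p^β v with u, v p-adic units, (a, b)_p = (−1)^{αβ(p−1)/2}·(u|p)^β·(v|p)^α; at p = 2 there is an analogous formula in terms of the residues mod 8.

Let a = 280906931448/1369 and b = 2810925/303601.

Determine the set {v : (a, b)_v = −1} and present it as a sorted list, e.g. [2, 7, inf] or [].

[2, 13]

(a, b) ≡ (42398, 13) mod (ℚ^×)²; places V = {2, 3, 5, 11, 13, 17, 19, 29, 31, 37, 43, ∞}.
(a,b)_17: α=1, u≡3; β=0, v≡4 (mod 17); (3|17)=-1, (4|17)=+1; sign (−1)^0·-1^0·+1^1 = +1.
(a,b)_5: α=0, u≡2; β=2, v≡2 (mod 5); (2|5)=-1, (2|5)=-1; sign (−1)^0·-1^2·-1^0 = +1.
(a,b)_29: α=1, u≡11; β=-2, v≡1 (mod 29); (11|29)=-1, (1|29)=+1; sign (−1)^0·-1^-2·+1^1 = +1.
(a,b)_13: α=2, u≡8; β=1, v≡4 (mod 13); (8|13)=-1, (4|13)=+1; sign (−1)^0·-1^1·+1^2 = -1.
(a,b)_37: α=-2, u≡12; β=0, v≡23 (mod 37); (12|37)=+1, (23|37)=-1; sign (−1)^0·+1^0·-1^-2 = +1.
(a,b)_11: α=2, u≡5; β=0, v≡7 (mod 11); (5|11)=+1, (7|11)=-1; sign (−1)^0·+1^0·-1^2 = +1.
(a,b)_31: α=0, u≡29; β=2, v≡23 (mod 31); (29|31)=-1, (23|31)=-1; sign (−1)^0·-1^2·-1^0 = +1.
(a,b)_43: α=1, u≡40; β=0, v≡13 (mod 43); (40|43)=+1, (13|43)=+1; sign (−1)^0·+1^0·+1^1 = +1.
(a,b)_∞: sgn(42398)=+, sgn(13)=+, so +1.
(a,b)_3: α=4, u≡2; β=2, v≡1 (mod 3); (2|3)=-1, (1|3)=+1; sign (−1)^0·-1^2·+1^4 = +1.
(a,b)_19: α=0, u≡7; β=-2, v≡13 (mod 19); (7|19)=+1, (13|19)=-1; sign (−1)^0·+1^-2·-1^0 = +1.
(a,b)_2: α=3, β=0; u≡7, v≡5 (mod 8); ε(u)ε(v)=1·0, αω(v)=3·1, βω(u)=0·0; sum ≡ 1  ⇒  -1.
Ram(42398, 13) = {2, 13}; no ℚ_2-point on the conic.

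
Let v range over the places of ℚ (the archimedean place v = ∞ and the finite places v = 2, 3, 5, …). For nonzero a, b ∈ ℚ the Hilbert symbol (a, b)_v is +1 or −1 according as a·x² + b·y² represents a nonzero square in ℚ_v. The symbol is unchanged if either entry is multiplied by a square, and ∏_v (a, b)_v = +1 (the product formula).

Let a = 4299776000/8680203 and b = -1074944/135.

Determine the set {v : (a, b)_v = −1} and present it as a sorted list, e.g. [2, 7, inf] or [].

Mod squares: a ≡ 125970, b ≡ -62985. Check v ∈ {∞, 2, 3, 5, 7, 13, 17, 19}.
v=5: a=5^3·(≡1), b=5^-1·(≡3) mod 5; (1|5)=+1, (3|5)=-1; (−1)^{3·-1·2}·(+1)^-1·(-1)^3 = -1.
v=∞: 125970 > 0 and -62985 < 0  ⇒  (a,b)_∞ = +1.
v=2: v_2(a)=13, v_2(b)=8; units ≡ 1, 7 (mod 8); ε·ε+αω+βω = 0·1+13·0+8·0 ≡ 0  ⇒  (a,b)_2 = +1.
v=17: a=17^1·(≡15), b=17^1·(≡9) mod 17; (15|17)=+1, (9|17)=+1; (−1)^{1·1·8}·(+1)^1·(+1)^1 = +1.
v=7: a=7^-2·(≡6), b=7^0·(≡2) mod 7; (6|7)=-1, (2|7)=+1; (−1)^{-2·0·3}·(-1)^0·(+1)^-2 = +1.
v=19: a=19^1·(≡15), b=19^1·(≡3) mod 19; (15|19)=-1, (3|19)=-1; (−1)^{1·1·9}·(-1)^1·(-1)^1 = -1.
v=13: a=13^1·(≡6), b=13^1·(≡1) mod 13; (6|13)=-1, (1|13)=+1; (−1)^{1·1·6}·(-1)^1·(+1)^1 = -1.
v=3: a=3^-11·(≡2), b=3^-3·(≡2) mod 3; (2|3)=-1, (2|3)=-1; (−1)^{-11·-3·1}·(-1)^-3·(-1)^-11 = -1.
Ram(125970, -62985) = {3, 5, 13, 19}; no ℚ_3-point on the conic.

[3, 5, 13, 19]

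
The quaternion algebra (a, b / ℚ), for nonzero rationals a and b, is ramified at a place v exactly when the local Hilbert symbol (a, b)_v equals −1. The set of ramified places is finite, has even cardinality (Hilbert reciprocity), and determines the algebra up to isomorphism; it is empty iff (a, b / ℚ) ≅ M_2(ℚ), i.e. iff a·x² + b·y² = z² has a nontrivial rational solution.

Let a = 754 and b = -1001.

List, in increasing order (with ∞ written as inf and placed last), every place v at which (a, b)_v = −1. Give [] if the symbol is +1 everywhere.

Mod squares: a ≡ 754, b ≡ -1001. Check v ∈ {∞, 2, 7, 11, 13, 29}.
v=11: a=11^0·(≡6), b=11^1·(≡8) mod 11; (6|11)=-1, (8|11)=-1; (−1)^{0·1·5}·(-1)^1·(-1)^0 = -1.
v=7: a=7^0·(≡5), b=7^1·(≡4) mod 7; (5|7)=-1, (4|7)=+1; (−1)^{0·1·3}·(-1)^1·(+1)^0 = -1.
v=∞: 754 > 0 and -1001 < 0  ⇒  (a,b)_∞ = +1.
v=29: a=29^1·(≡26), b=29^0·(≡14) mod 29; (26|29)=-1, (14|29)=-1; (−1)^{1·0·14}·(-1)^0·(-1)^1 = -1.
v=2: v_2(a)=1, v_2(b)=0; units ≡ 1, 7 (mod 8); ε·ε+αω+βω = 0·1+1·0+0·0 ≡ 0  ⇒  (a,b)_2 = +1.
v=13: a=13^1·(≡6), b=13^1·(≡1) mod 13; (6|13)=-1, (1|13)=+1; (−1)^{1·1·6}·(-1)^1·(+1)^1 = -1.
Ram(754, -1001) = {7, 11, 13, 29}; no ℚ_7-point on the conic.

[7, 11, 13, 29]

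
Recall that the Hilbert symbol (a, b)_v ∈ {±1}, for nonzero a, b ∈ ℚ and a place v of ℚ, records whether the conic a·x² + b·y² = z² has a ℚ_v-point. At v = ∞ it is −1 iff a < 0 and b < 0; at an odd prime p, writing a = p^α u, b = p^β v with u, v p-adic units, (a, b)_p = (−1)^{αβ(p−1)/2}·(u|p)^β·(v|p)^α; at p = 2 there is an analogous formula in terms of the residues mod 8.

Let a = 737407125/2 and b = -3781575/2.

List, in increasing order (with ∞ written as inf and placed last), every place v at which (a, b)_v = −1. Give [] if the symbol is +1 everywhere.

(a, b) ≡ (2730, -14) mod (ℚ^×)²; places V = {2, 3, 5, 7, 13, ∞}.
(a,b)_7: α=5, u≡3; β=5, v≡3 (mod 7); (3|7)=-1, (3|7)=-1; sign (−1)^1·-1^5·-1^5 = -1.
(a,b)_3: α=3, u≡1; β=2, v≡1 (mod 3); (1|3)=+1, (1|3)=+1; sign (−1)^0·+1^2·+1^3 = +1.
(a,b)_∞: sgn(2730)=+, sgn(-14)=−, so +1.
(a,b)_2: α=-1, β=-1; u≡5, v≡1 (mod 8); ε(u)ε(v)=0·0, αω(v)=-1·0, βω(u)=-1·1; sum ≡ 1  ⇒  -1.
(a,b)_13: α=1, u≡5; β=0, v≡4 (mod 13); (5|13)=-1, (4|13)=+1; sign (−1)^0·-1^0·+1^1 = +1.
(a,b)_5: α=3, u≡1; β=2, v≡1 (mod 5); (1|5)=+1, (1|5)=+1; sign (−1)^0·+1^2·+1^3 = +1.
(2730, -14 / ℚ) ramifies at {2, 7}: a division algebra.

[2, 7]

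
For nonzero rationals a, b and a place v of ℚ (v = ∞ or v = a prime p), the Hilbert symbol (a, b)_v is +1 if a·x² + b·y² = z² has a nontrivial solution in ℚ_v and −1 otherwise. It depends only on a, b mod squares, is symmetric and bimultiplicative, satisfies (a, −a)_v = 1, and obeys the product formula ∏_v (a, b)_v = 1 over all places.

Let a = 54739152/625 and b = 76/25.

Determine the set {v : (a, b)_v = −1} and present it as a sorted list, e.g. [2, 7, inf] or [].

(a, b) ≡ (13, 19) mod (ℚ^×)²; places V = {2, 3, 5, 13, 19, ∞}.
(a,b)_2: α=4, β=2; u≡5, v≡3 (mod 8); ε(u)ε(v)=0·1, αω(v)=4·1, βω(u)=2·1; sum ≡ 0  ⇒  +1.
(a,b)_∞: sgn(13)=+, sgn(19)=+, so +1.
(a,b)_19: α=2, u≡13; β=1, v≡7 (mod 19); (13|19)=-1, (7|19)=+1; sign (−1)^0·-1^1·+1^2 = -1.
(a,b)_3: α=6, u≡1; β=0, v≡1 (mod 3); (1|3)=+1, (1|3)=+1; sign (−1)^0·+1^0·+1^6 = +1.
(a,b)_13: α=1, u≡4; β=0, v≡2 (mod 13); (4|13)=+1, (2|13)=-1; sign (−1)^0·+1^0·-1^1 = -1.
(a,b)_5: α=-4, u≡2; β=-2, v≡1 (mod 5); (2|5)=-1, (1|5)=+1; sign (−1)^0·-1^-2·+1^-4 = +1.
Ram(13, 19) = {13, 19}; no ℚ_13-point on the conic.

[13, 19]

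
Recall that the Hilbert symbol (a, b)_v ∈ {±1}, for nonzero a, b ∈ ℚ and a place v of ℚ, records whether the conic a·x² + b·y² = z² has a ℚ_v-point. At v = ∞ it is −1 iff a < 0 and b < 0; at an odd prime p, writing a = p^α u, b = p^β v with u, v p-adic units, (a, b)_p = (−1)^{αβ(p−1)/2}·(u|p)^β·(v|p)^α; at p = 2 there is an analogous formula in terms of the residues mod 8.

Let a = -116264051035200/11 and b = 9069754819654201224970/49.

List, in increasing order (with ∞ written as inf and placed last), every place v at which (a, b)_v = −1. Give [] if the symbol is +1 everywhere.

Mod squares: a ≡ -187, b ≡ 217930. Check v ∈ {∞, 2, 3, 5, 7, 11, 17, 19, 23, 31, 37}.
v=7: a=7^0·(≡4), b=7^-2·(≡5) mod 7; (4|7)=+1, (5|7)=-1; (−1)^{0·-2·3}·(+1)^-2·(-1)^0 = +1.
v=5: a=5^2·(≡2), b=5^1·(≡1) mod 5; (2|5)=-1, (1|5)=+1; (−1)^{2·1·2}·(-1)^1·(+1)^2 = -1.
v=31: a=31^2·(≡27), b=31^3·(≡30) mod 31; (27|31)=-1, (30|31)=-1; (−1)^{2·3·15}·(-1)^3·(-1)^2 = -1.
v=23: a=23^0·(≡17), b=23^2·(≡7) mod 23; (17|23)=-1, (7|23)=-1; (−1)^{0·2·11}·(-1)^2·(-1)^0 = +1.
v=19: a=19^2·(≡15), b=19^3·(≡12) mod 19; (15|19)=-1, (12|19)=-1; (−1)^{2·3·9}·(-1)^3·(-1)^2 = -1.
v=3: a=3^2·(≡2), b=3^0·(≡1) mod 3; (2|3)=-1, (1|3)=+1; (−1)^{2·0·1}·(-1)^0·(+1)^2 = +1.
v=11: a=11^-1·(≡9), b=11^2·(≡3) mod 11; (9|11)=+1, (3|11)=+1; (−1)^{-1·2·5}·(+1)^2·(+1)^-1 = +1.
v=2: v_2(a)=6, v_2(b)=1; units ≡ 5, 5 (mod 8); ε·ε+αω+βω = 0·0+6·1+1·1 ≡ 1  ⇒  (a,b)_2 = -1.
v=17: a=17^1·(≡3), b=17^0·(≡10) mod 17; (3|17)=-1, (10|17)=-1; (−1)^{1·0·8}·(-1)^0·(-1)^1 = -1.
v=∞: -187 < 0 and 217930 > 0  ⇒  (a,b)_∞ = +1.
v=37: a=37^2·(≡17), b=37^5·(≡4) mod 37; (17|37)=-1, (4|37)=+1; (−1)^{2·5·18}·(-1)^5·(+1)^2 = -1.
(-187, 217930 / ℚ) ramifies at {2, 5, 17, 19, 31, 37}: a division algebra.

[2, 5, 17, 19, 31, 37]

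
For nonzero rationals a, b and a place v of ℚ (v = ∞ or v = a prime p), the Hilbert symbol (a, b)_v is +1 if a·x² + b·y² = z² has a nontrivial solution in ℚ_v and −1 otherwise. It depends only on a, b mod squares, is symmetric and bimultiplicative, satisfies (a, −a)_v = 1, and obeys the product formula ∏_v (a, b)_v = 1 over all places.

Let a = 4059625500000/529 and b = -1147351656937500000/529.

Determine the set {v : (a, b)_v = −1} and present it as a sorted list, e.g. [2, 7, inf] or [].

[5, 17]

Mod squares: a ≡ 102, b ≡ -3990. Check v ∈ {∞, 2, 3, 5, 7, 17, 19, 23}.
v=23: a=23^-2·(≡17), b=23^-2·(≡6) mod 23; (17|23)=-1, (6|23)=+1; (−1)^{-2·-2·11}·(-1)^-2·(+1)^-2 = +1.
v=2: v_2(a)=5, v_2(b)=5; units ≡ 3, 5 (mod 8); ε·ε+αω+βω = 1·0+5·1+5·1 ≡ 0  ⇒  (a,b)_2 = +1.
v=5: a=5^6·(≡3), b=5^9·(≡2) mod 5; (3|5)=-1, (2|5)=-1; (−1)^{6·9·2}·(-1)^9·(-1)^6 = -1.
v=∞: 102 > 0 and -3990 < 0  ⇒  (a,b)_∞ = +1.
v=3: a=3^3·(≡1), b=3^3·(≡2) mod 3; (1|3)=+1, (2|3)=-1; (−1)^{3·3·1}·(+1)^3·(-1)^3 = +1.
v=17: a=17^1·(≡7), b=17^2·(≡7) mod 17; (7|17)=-1, (7|17)=-1; (−1)^{1·2·8}·(-1)^2·(-1)^1 = -1.
v=19: a=19^2·(≡6), b=19^3·(≡12) mod 19; (6|19)=+1, (12|19)=-1; (−1)^{2·3·9}·(+1)^3·(-1)^2 = +1.
v=7: a=7^2·(≡2), b=7^3·(≡2) mod 7; (2|7)=+1, (2|7)=+1; (−1)^{2·3·3}·(+1)^3·(+1)^2 = +1.
Ram(102, -3990) = {5, 17}; no ℚ_5-point on the conic.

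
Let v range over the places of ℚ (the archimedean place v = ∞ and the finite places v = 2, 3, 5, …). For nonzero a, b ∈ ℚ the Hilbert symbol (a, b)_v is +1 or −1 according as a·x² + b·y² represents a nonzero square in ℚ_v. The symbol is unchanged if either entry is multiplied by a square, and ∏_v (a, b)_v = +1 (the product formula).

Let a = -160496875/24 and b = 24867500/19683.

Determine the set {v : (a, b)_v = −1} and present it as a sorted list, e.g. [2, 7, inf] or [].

[7, 23]

Mod squares: a ≡ -1540770, b ≡ 609. Check v ∈ {∞, 2, 3, 5, 7, 11, 23, 29}.
v=11: a=11^1·(≡3), b=11^0·(≡5) mod 11; (3|11)=+1, (5|11)=+1; (−1)^{1·0·5}·(+1)^0·(+1)^1 = +1.
v=∞: -1540770 < 0 and 609 > 0  ⇒  (a,b)_∞ = +1.
v=7: a=7^1·(≡6), b=7^3·(≡6) mod 7; (6|7)=-1, (6|7)=-1; (−1)^{1·3·3}·(-1)^3·(-1)^1 = -1.
v=5: a=5^5·(≡4), b=5^4·(≡1) mod 5; (4|5)=+1, (1|5)=+1; (−1)^{5·4·2}·(+1)^4·(+1)^5 = +1.
v=2: v_2(a)=-3, v_2(b)=2; units ≡ 7, 1 (mod 8); ε·ε+αω+βω = 1·0+-3·0+2·0 ≡ 0  ⇒  (a,b)_2 = +1.
v=23: a=23^1·(≡6), b=23^0·(≡20) mod 23; (6|23)=+1, (20|23)=-1; (−1)^{1·0·11}·(+1)^0·(-1)^1 = -1.
v=29: a=29^1·(≡3), b=29^1·(≡11) mod 29; (3|29)=-1, (11|29)=-1; (−1)^{1·1·14}·(-1)^1·(-1)^1 = +1.
v=3: a=3^-1·(≡1), b=3^-9·(≡2) mod 3; (1|3)=+1, (2|3)=-1; (−1)^{-1·-9·1}·(+1)^-9·(-1)^-1 = +1.
(-1540770, 609 / ℚ) ramifies at {7, 23}: a division algebra.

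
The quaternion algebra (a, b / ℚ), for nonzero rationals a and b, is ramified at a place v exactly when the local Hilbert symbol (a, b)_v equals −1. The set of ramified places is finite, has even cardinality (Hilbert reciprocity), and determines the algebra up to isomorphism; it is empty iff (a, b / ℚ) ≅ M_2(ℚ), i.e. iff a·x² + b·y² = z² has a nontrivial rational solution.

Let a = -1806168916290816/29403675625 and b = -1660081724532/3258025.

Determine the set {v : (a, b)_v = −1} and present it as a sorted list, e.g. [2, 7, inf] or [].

[2, 37, 47, inf]

Mod squares: a ≡ -30242949, b ≡ -1778997. Check v ∈ {∞, 2, 3, 5, 7, 11, 17, 19, 23, 31, 37, 47}.
v=47: a=47^1·(≡31), b=47^1·(≡38) mod 47; (31|47)=-1, (38|47)=-1; (−1)^{1·1·23}·(-1)^1·(-1)^1 = -1.
v=5: a=5^-4·(≡4), b=5^-2·(≡3) mod 5; (4|5)=+1, (3|5)=-1; (−1)^{-4·-2·2}·(+1)^-2·(-1)^-4 = +1.
v=31: a=31^1·(≡17), b=31^1·(≡2) mod 31; (17|31)=-1, (2|31)=+1; (−1)^{1·1·15}·(-1)^1·(+1)^1 = +1.
v=23: a=23^2·(≡6), b=23^2·(≡11) mod 23; (6|23)=+1, (11|23)=-1; (−1)^{2·2·11}·(+1)^2·(-1)^2 = +1.
v=2: v_2(a)=8, v_2(b)=2; units ≡ 3, 3 (mod 8); ε·ε+αω+βω = 1·1+8·1+2·1 ≡ 1  ⇒  (a,b)_2 = -1.
v=3: a=3^3·(≡1), b=3^3·(≡2) mod 3; (1|3)=+1, (2|3)=-1; (−1)^{3·3·1}·(+1)^3·(-1)^3 = +1.
v=17: a=17^1·(≡4), b=17^0·(≡2) mod 17; (4|17)=+1, (2|17)=+1; (−1)^{1·0·8}·(+1)^0·(+1)^1 = +1.
v=7: a=7^2·(≡3), b=7^2·(≡2) mod 7; (3|7)=-1, (2|7)=+1; (−1)^{2·2·3}·(-1)^2·(+1)^2 = +1.
v=11: a=11^1·(≡4), b=11^1·(≡2) mod 11; (4|11)=+1, (2|11)=-1; (−1)^{1·1·5}·(+1)^1·(-1)^1 = +1.
v=37: a=37^1·(≡4), b=37^1·(≡14) mod 37; (4|37)=+1, (14|37)=-1; (−1)^{1·1·18}·(+1)^1·(-1)^1 = -1.
v=∞: -30242949 < 0 and -1778997 < 0  ⇒  (a,b)_∞ = -1.
v=19: a=19^-6·(≡9), b=19^-4·(≡7) mod 19; (9|19)=+1, (7|19)=+1; (−1)^{-6·-4·9}·(+1)^-4·(+1)^-6 = +1.
Ram(-30242949, -1778997) = {2, 37, 47, ∞}; no ℚ_2-point on the conic.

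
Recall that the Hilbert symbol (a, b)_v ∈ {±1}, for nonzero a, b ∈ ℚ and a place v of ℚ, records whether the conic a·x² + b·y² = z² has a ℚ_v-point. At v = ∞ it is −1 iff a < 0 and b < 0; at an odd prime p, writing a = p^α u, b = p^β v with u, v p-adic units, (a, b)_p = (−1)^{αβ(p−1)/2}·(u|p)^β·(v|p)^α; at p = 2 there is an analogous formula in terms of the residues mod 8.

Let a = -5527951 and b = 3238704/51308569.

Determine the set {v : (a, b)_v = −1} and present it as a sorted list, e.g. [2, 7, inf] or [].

(a, b) ≡ (-5527951, 51) mod (ℚ^×)²; places V = {2, 3, 7, 11, 13, 17, 19, 29, 31, 43, ∞}.
(a,b)_31: α=1, u≡22; β=0, v≡18 (mod 31); (22|31)=-1, (18|31)=+1; sign (−1)^0·-1^0·+1^1 = +1.
(a,b)_17: α=0, u≡7; β=1, v≡5 (mod 17); (7|17)=-1, (5|17)=-1; sign (−1)^0·-1^1·-1^0 = -1.
(a,b)_29: α=1, u≡27; β=-2, v≡23 (mod 29); (27|29)=-1, (23|29)=+1; sign (−1)^0·-1^-2·+1^1 = +1.
(a,b)_11: α=1, u≡5; β=0, v≡10 (mod 11); (5|11)=+1, (10|11)=-1; sign (−1)^0·+1^0·-1^1 = -1.
(a,b)_19: α=0, u≡4; β=-2, v≡15 (mod 19); (4|19)=+1, (15|19)=-1; sign (−1)^0·+1^-2·-1^0 = +1.
(a,b)_∞: sgn(-5527951)=−, sgn(51)=+, so +1.
(a,b)_3: α=0, u≡2; β=5, v≡2 (mod 3); (2|3)=-1, (2|3)=-1; sign (−1)^0·-1^5·-1^0 = -1.
(a,b)_7: α=0, u≡5; β=2, v≡4 (mod 7); (5|7)=-1, (4|7)=+1; sign (−1)^0·-1^2·+1^0 = +1.
(a,b)_2: α=0, β=4; u≡1, v≡3 (mod 8); ε(u)ε(v)=0·1, αω(v)=0·1, βω(u)=4·0; sum ≡ 0  ⇒  +1.
(a,b)_43: α=1, u≡13; β=0, v≡20 (mod 43); (13|43)=+1, (20|43)=-1; sign (−1)^0·+1^0·-1^1 = -1.
(a,b)_13: α=1, u≡3; β=-2, v≡12 (mod 13); (3|13)=+1, (12|13)=+1; sign (−1)^0·+1^-2·+1^1 = +1.
(-5527951, 51 / ℚ) ramifies at {3, 11, 17, 43}: a division algebra.

[3, 11, 17, 43]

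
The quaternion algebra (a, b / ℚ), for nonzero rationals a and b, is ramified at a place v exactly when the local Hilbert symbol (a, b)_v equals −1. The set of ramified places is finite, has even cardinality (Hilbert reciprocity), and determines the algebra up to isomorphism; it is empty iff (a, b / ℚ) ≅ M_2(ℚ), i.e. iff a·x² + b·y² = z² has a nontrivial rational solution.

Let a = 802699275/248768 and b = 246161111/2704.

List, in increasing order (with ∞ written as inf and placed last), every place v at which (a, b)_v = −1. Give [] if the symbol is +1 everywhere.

Mod squares: a ≡ 768453, b ≡ 256151. Check v ∈ {∞, 2, 3, 5, 7, 13, 23, 31, 37, 43}.
v=5: a=5^2·(≡2), b=5^0·(≡4) mod 5; (2|5)=-1, (4|5)=+1; (−1)^{2·0·2}·(-1)^0·(+1)^2 = +1.
v=43: a=43^1·(≡27), b=43^1·(≡17) mod 43; (27|43)=-1, (17|43)=+1; (−1)^{1·1·21}·(-1)^1·(+1)^1 = +1.
v=31: a=31^2·(≡25), b=31^2·(≡13) mod 31; (25|31)=+1, (13|31)=-1; (−1)^{2·2·15}·(+1)^2·(-1)^2 = +1.
v=37: a=37^1·(≡28), b=37^1·(≡11) mod 37; (28|37)=+1, (11|37)=+1; (−1)^{1·1·18}·(+1)^1·(+1)^1 = +1.
v=2: v_2(a)=-6, v_2(b)=-4; units ≡ 5, 7 (mod 8); ε·ε+αω+βω = 0·1+-6·0+-4·1 ≡ 0  ⇒  (a,b)_2 = +1.
v=∞: 768453 > 0 and 256151 > 0  ⇒  (a,b)_∞ = +1.
v=3: a=3^1·(≡2), b=3^0·(≡2) mod 3; (2|3)=-1, (2|3)=-1; (−1)^{1·0·1}·(-1)^0·(-1)^1 = -1.
v=7: a=7^1·(≡3), b=7^1·(≡4) mod 7; (3|7)=-1, (4|7)=+1; (−1)^{1·1·3}·(-1)^1·(+1)^1 = +1.
v=23: a=23^-1·(≡21), b=23^1·(≡14) mod 23; (21|23)=-1, (14|23)=-1; (−1)^{-1·1·11}·(-1)^1·(-1)^-1 = -1.
v=13: a=13^-2·(≡9), b=13^-2·(≡9) mod 13; (9|13)=+1, (9|13)=+1; (−1)^{-2·-2·6}·(+1)^-2·(+1)^-2 = +1.
|Ram(768453, 256151)| = 2, even; anisotropic at {3, 23}.

[3, 23]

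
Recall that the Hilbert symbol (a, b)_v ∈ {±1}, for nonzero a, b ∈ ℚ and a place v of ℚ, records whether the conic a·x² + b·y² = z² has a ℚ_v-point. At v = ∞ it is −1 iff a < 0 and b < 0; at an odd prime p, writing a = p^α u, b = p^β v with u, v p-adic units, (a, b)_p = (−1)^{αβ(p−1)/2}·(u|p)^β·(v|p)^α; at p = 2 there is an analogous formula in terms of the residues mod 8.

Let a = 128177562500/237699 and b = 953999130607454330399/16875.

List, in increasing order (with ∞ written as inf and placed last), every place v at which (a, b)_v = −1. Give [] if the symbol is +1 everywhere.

(a, b) ≡ (62491, 245157) mod (ℚ^×)²; places V = {2, 3, 5, 7, 11, 13, 17, 19, 23, ∞}.
(a,b)_7: α=-4, u≡1; β=2, v≡6 (mod 7); (1|7)=+1, (6|7)=-1; sign (−1)^0·+1^2·-1^-4 = +1.
(a,b)_∞: sgn(62491)=+, sgn(245157)=+, so +1.
(a,b)_23: α=1, u≡6; β=3, v≡7 (mod 23); (6|23)=+1, (7|23)=-1; sign (−1)^1·+1^3·-1^1 = +1.
(a,b)_19: α=3, u≡14; β=5, v≡10 (mod 19); (14|19)=-1, (10|19)=-1; sign (−1)^1·-1^5·-1^3 = -1.
(a,b)_3: α=-2, u≡1; β=-3, v≡2 (mod 3); (1|3)=+1, (2|3)=-1; sign (−1)^0·+1^-3·-1^-2 = +1.
(a,b)_5: α=6, u≡1; β=-4, v≡2 (mod 5); (1|5)=+1, (2|5)=-1; sign (−1)^0·+1^-4·-1^6 = +1.
(a,b)_17: α=0, u≡9; β=1, v≡11 (mod 17); (9|17)=+1, (11|17)=-1; sign (−1)^0·+1^1·-1^0 = +1.
(a,b)_11: α=-1, u≡4; β=3, v≡4 (mod 11); (4|11)=+1, (4|11)=+1; sign (−1)^1·+1^3·+1^-1 = -1.
(a,b)_2: α=2, β=0; u≡3, v≡5 (mod 8); ε(u)ε(v)=1·0, αω(v)=2·1, βω(u)=0·1; sum ≡ 0  ⇒  +1.
(a,b)_13: α=1, u≡10; β=4, v≡3 (mod 13); (10|13)=+1, (3|13)=+1; sign (−1)^0·+1^4·+1^1 = +1.
Ram(62491, 245157) = {11, 19}; no ℚ_11-point on the conic.

[11, 19]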